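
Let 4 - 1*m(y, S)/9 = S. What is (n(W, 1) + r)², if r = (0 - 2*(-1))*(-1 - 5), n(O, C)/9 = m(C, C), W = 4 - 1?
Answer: 53361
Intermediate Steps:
W = 3
m(y, S) = 36 - 9*S
n(O, C) = 324 - 81*C (n(O, C) = 9*(36 - 9*C) = 324 - 81*C)
r = -12 (r = (0 + 2)*(-6) = 2*(-6) = -12)
(n(W, 1) + r)² = ((324 - 81*1) - 12)² = ((324 - 81) - 12)² = (243 - 12)² = 231² = 53361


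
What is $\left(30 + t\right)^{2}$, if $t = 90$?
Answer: $14400$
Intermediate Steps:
$\left(30 + t\right)^{2} = \left(30 + 90\right)^{2} = 120^{2} = 14400$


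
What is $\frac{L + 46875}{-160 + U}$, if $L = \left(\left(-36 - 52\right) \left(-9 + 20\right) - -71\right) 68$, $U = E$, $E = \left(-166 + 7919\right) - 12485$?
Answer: $\frac{14121}{4892} \approx 2.8866$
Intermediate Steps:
$E = -4732$ ($E = 7753 - 12485 = -4732$)
$U = -4732$
$L = -60996$ ($L = \left(\left(-88\right) 11 + 71\right) 68 = \left(-968 + 71\right) 68 = \left(-897\right) 68 = -60996$)
$\frac{L + 46875}{-160 + U} = \frac{-60996 + 46875}{-160 - 4732} = - \frac{14121}{-4892} = \left(-14121\right) \left(- \frac{1}{4892}\right) = \frac{14121}{4892}$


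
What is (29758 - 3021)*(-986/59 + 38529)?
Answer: 60752479825/59 ≈ 1.0297e+9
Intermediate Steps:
(29758 - 3021)*(-986/59 + 38529) = 26737*(-986/59 + 38529) = 26737*(2272225/59) = 60752479825/59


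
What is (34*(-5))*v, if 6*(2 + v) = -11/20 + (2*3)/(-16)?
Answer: 8789/24 ≈ 366.21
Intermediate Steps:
v = -517/240 (v = -2 + (-11/20 + (2*3)/(-16))/6 = -2 + (-11*1/20 + 6*(-1/16))/6 = -2 + (-11/20 - 3/8)/6 = -2 + (⅙)*(-37/40) = -2 - 37/240 = -517/240 ≈ -2.1542)
(34*(-5))*v = (34*(-5))*(-517/240) = -170*(-517/240) = 8789/24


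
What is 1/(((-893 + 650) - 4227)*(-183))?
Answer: 1/818010 ≈ 1.2225e-6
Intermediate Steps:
1/(((-893 + 650) - 4227)*(-183)) = -1/183/(-243 - 4227) = -1/183/(-4470) = -1/4470*(-1/183) = 1/818010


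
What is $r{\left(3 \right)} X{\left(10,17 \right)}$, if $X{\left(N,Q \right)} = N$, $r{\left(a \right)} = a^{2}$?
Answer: $90$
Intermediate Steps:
$r{\left(3 \right)} X{\left(10,17 \right)} = 3^{2} \cdot 10 = 9 \cdot 10 = 90$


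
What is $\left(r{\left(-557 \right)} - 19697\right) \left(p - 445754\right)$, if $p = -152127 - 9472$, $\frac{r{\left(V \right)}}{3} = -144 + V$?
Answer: $13240295400$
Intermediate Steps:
$r{\left(V \right)} = -432 + 3 V$ ($r{\left(V \right)} = 3 \left(-144 + V\right) = -432 + 3 V$)
$p = -161599$ ($p = -152127 - 9472 = -161599$)
$\left(r{\left(-557 \right)} - 19697\right) \left(p - 445754\right) = \left(\left(-432 + 3 \left(-557\right)\right) - 19697\right) \left(-161599 - 445754\right) = \left(\left(-432 - 1671\right) - 19697\right) \left(-607353\right) = \left(-2103 - 19697\right) \left(-607353\right) = \left(-21800\right) \left(-607353\right) = 13240295400$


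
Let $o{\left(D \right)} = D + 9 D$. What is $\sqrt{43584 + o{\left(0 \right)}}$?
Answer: $8 \sqrt{681} \approx 208.77$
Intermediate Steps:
$o{\left(D \right)} = 10 D$
$\sqrt{43584 + o{\left(0 \right)}} = \sqrt{43584 + 10 \cdot 0} = \sqrt{43584 + 0} = \sqrt{43584} = 8 \sqrt{681}$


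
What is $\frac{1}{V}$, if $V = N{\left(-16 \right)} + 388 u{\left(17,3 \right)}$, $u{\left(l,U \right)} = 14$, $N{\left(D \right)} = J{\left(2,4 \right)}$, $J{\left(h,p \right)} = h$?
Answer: $\frac{1}{5434} \approx 0.00018403$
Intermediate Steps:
$N{\left(D \right)} = 2$
$V = 5434$ ($V = 2 + 388 \cdot 14 = 2 + 5432 = 5434$)
$\frac{1}{V} = \frac{1}{5434}$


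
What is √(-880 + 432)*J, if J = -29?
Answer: -232*I*√7 ≈ -613.81*I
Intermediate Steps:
√(-880 + 432)*J = √(-880 + 432)*(-29) = √(-448)*(-29) = (8*I*√7)*(-29) = -232*I*√7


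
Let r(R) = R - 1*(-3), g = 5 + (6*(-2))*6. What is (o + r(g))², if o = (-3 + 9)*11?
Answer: 4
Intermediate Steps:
g = -67 (g = 5 - 12*6 = 5 - 72 = -67)
r(R) = 3 + R (r(R) = R + 3 = 3 + R)
o = 66 (o = 6*11 = 66)
(o + r(g))² = (66 + (3 - 67))² = (66 - 64)² = 2² = 4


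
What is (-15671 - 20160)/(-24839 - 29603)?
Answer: 35831/54442 ≈ 0.65815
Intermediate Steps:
(-15671 - 20160)/(-24839 - 29603) = -35831/(-54442) = -35831*(-1/54442) = 35831/54442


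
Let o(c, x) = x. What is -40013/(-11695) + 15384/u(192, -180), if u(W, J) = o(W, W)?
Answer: 7816599/93560 ≈ 83.546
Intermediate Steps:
u(W, J) = W
-40013/(-11695) + 15384/u(192, -180) = -40013/(-11695) + 15384/192 = -40013*(-1/11695) + 15384*(1/192) = 40013/11695 + 641/8 = 7816599/93560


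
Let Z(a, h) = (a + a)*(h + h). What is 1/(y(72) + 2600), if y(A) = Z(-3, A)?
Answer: 1/1736 ≈ 0.00057604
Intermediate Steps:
Z(a, h) = 4*a*h (Z(a, h) = (2*a)*(2*h) = 4*a*h)
y(A) = -12*A (y(A) = 4*(-3)*A = -12*A)
1/(y(72) + 2600) = 1/(-12*72 + 2600) = 1/(-864 + 2600) = 1/1736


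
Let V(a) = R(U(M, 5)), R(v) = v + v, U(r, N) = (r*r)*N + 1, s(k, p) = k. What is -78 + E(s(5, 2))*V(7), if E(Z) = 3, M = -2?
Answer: 48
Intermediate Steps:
U(r, N) = 1 + N*r² (U(r, N) = r²*N + 1 = N*r² + 1 = 1 + N*r²)
R(v) = 2*v
V(a) = 42 (V(a) = 2*(1 + 5*(-2)²) = 2*(1 + 5*4) = 2*(1 + 20) = 2*21 = 42)
-78 + E(s(5, 2))*V(7) = -78 + 3*42 = -78 + 126 = 48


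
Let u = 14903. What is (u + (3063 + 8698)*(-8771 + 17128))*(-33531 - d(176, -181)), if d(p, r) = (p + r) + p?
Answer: -3312959849160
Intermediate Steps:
d(p, r) = r + 2*p
(u + (3063 + 8698)*(-8771 + 17128))*(-33531 - d(176, -181)) = (14903 + (3063 + 8698)*(-8771 + 17128))*(-33531 - (-181 + 2*176)) = (14903 + 11761*8357)*(-33531 - (-181 + 352)) = (14903 + 98286677)*(-33531 - 1*171) = 98301580*(-33531 - 171) = 98301580*(-33702) = -3312959849160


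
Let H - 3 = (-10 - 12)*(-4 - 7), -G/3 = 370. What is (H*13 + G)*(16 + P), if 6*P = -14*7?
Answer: -2075/3 ≈ -691.67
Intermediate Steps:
G = -1110 (G = -3*370 = -1110)
H = 245 (H = 3 + (-10 - 12)*(-4 - 7) = 3 - 22*(-11) = 3 + 242 = 245)
P = -49/3 (P = (-14*7)/6 = (⅙)*(-98) = -49/3 ≈ -16.333)
(H*13 + G)*(16 + P) = (245*13 - 1110)*(16 - 49/3) = (3185 - 1110)*(-⅓) = 2075*(-⅓) = -2075/3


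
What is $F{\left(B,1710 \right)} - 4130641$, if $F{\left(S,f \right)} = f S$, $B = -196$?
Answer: $-4465801$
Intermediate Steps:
$F{\left(S,f \right)} = S f$
$F{\left(B,1710 \right)} - 4130641 = \left(-196\right) 1710 - 4130641 = -335160 - 4130641 = -4465801$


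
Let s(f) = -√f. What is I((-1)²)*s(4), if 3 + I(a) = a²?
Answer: 4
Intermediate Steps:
I(a) = -3 + a²
I((-1)²)*s(4) = (-3 + ((-1)²)²)*(-√4) = (-3 + 1²)*(-1*2) = (-3 + 1)*(-2) = -2*(-2) = 4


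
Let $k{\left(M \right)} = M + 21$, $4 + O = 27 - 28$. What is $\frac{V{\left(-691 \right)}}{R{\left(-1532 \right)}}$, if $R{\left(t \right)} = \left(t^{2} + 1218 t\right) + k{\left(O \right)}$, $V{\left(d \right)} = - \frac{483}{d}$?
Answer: $\frac{483}{332415224} \approx 1.453 \cdot 10^{-6}$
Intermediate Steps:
$O = -5$ ($O = -4 + \left(27 - 28\right) = -4 - 1 = -5$)
$k{\left(M \right)} = 21 + M$
$R{\left(t \right)} = 16 + t^{2} + 1218 t$ ($R{\left(t \right)} = \left(t^{2} + 1218 t\right) + \left(21 - 5\right) = \left(t^{2} + 1218 t\right) + 16 = 16 + t^{2} + 1218 t$)
$\frac{V{\left(-691 \right)}}{R{\left(-1532 \right)}} = \frac{\left(-483\right) \frac{1}{-691}}{16 + \left(-1532\right)^{2} + 1218 \left(-1532\right)} = \frac{\left(-483\right) \left(- \frac{1}{691}\right)}{16 + 2347024 - 1865976} = \frac{483}{691 \cdot 481064} = \frac{483}{691} \cdot \frac{1}{481064} = \frac{483}{332415224}$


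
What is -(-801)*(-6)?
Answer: -4806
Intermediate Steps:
-(-801)*(-6) = -9*534 = -4806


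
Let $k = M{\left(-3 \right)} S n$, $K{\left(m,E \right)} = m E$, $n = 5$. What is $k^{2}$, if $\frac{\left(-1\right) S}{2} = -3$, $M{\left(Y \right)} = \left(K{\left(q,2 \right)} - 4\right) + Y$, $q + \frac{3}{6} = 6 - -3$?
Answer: $90000$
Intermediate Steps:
$q = \frac{17}{2}$ ($q = - \frac{1}{2} + \left(6 - -3\right) = - \frac{1}{2} + \left(6 + 3\right) = - \frac{1}{2} + 9 = \frac{17}{2} \approx 8.5$)
$K{\left(m,E \right)} = E m$
$M{\left(Y \right)} = 13 + Y$ ($M{\left(Y \right)} = \left(2 \cdot \frac{17}{2} - 4\right) + Y = \left(17 - 4\right) + Y = 13 + Y$)
$S = 6$ ($S = \left(-2\right) \left(-3\right) = 6$)
$k = 300$ ($k = \left(13 - 3\right) 6 \cdot 5 = 10 \cdot 6 \cdot 5 = 60 \cdot 5 = 300$)
$k^{2} = 300^{2} = 90000$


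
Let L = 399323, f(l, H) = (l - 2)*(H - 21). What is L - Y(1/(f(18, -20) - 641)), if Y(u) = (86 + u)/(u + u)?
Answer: 910187/2 ≈ 4.5509e+5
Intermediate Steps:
f(l, H) = (-21 + H)*(-2 + l) (f(l, H) = (-2 + l)*(-21 + H) = (-21 + H)*(-2 + l))
Y(u) = (86 + u)/(2*u) (Y(u) = (86 + u)/((2*u)) = (86 + u)*(1/(2*u)) = (86 + u)/(2*u))
L - Y(1/(f(18, -20) - 641)) = 399323 - (86 + 1/((42 - 21*18 - 2*(-20) - 20*18) - 641))/(2*(1/((42 - 21*18 - 2*(-20) - 20*18) - 641))) = 399323 - (86 + 1/((42 - 378 + 40 - 360) - 641))/(2*(1/((42 - 378 + 40 - 360) - 641))) = 399323 - (86 + 1/(-656 - 641))/(2*(1/(-656 - 641))) = 399323 - (86 + 1/(-1297))/(2*(1/(-1297))) = 399323 - (86 - 1/1297)/(2*(-1/1297)) = 399323 - (-1297)*111541/(2*1297) = 399323 - 1*(-111541/2) = 399323 + 111541/2 = 910187/2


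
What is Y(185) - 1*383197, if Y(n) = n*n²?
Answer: 5948428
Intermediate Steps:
Y(n) = n³
Y(185) - 1*383197 = 185³ - 1*383197 = 6331625 - 383197 = 5948428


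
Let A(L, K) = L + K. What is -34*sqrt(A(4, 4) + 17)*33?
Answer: -5610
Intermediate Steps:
A(L, K) = K + L
-34*sqrt(A(4, 4) + 17)*33 = -34*sqrt((4 + 4) + 17)*33 = -34*sqrt(8 + 17)*33 = -34*sqrt(25)*33 = -34*5*33 = -170*33 = -5610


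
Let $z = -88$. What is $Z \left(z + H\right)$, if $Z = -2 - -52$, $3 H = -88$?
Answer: $- \frac{17600}{3} \approx -5866.7$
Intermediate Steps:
$H = - \frac{88}{3}$ ($H = \frac{1}{3} \left(-88\right) = - \frac{88}{3} \approx -29.333$)
$Z = 50$ ($Z = -2 + 52 = 50$)
$Z \left(z + H\right) = 50 \left(-88 - \frac{88}{3}\right) = 50 \left(- \frac{352}{3}\right) = - \frac{17600}{3}$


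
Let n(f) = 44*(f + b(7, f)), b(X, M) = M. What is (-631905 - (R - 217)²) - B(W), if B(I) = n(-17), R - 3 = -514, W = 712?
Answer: -1160393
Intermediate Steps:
R = -511 (R = 3 - 514 = -511)
n(f) = 88*f (n(f) = 44*(f + f) = 44*(2*f) = 88*f)
B(I) = -1496 (B(I) = 88*(-17) = -1496)
(-631905 - (R - 217)²) - B(W) = (-631905 - (-511 - 217)²) - 1*(-1496) = (-631905 - 1*(-728)²) + 1496 = (-631905 - 1*529984) + 1496 = (-631905 - 529984) + 1496 = -1161889 + 1496 = -1160393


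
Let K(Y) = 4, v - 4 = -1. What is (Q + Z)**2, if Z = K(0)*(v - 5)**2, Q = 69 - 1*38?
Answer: 2209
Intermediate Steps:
v = 3 (v = 4 - 1 = 3)
Q = 31 (Q = 69 - 38 = 31)
Z = 16 (Z = 4*(3 - 5)**2 = 4*(-2)**2 = 4*4 = 16)
(Q + Z)**2 = (31 + 16)**2 = 47**2 = 2209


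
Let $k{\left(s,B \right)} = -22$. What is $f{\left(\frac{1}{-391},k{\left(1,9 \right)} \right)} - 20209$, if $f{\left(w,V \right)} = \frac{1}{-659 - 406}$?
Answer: $- \frac{21522586}{1065} \approx -20209.0$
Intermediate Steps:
$f{\left(w,V \right)} = - \frac{1}{1065}$ ($f{\left(w,V \right)} = \frac{1}{-1065} = - \frac{1}{1065}$)
$f{\left(\frac{1}{-391},k{\left(1,9 \right)} \right)} - 20209 = - \frac{1}{1065} - 20209 = - \frac{21522586}{1065}$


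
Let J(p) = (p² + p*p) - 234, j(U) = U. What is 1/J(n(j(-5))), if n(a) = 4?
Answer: -1/202 ≈ -0.0049505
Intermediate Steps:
J(p) = -234 + 2*p² (J(p) = (p² + p²) - 234 = 2*p² - 234 = -234 + 2*p²)
1/J(n(j(-5))) = 1/(-234 + 2*4²) = 1/(-234 + 2*16) = 1/(-234 + 32) = 1/(-202) = -1/202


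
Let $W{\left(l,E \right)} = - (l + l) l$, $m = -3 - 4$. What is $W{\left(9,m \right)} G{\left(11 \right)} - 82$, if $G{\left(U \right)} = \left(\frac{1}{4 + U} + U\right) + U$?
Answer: $- \frac{18284}{5} \approx -3656.8$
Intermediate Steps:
$m = -7$ ($m = -3 - 4 = -7$)
$G{\left(U \right)} = \frac{1}{4 + U} + 2 U$ ($G{\left(U \right)} = \left(U + \frac{1}{4 + U}\right) + U = \frac{1}{4 + U} + 2 U$)
$W{\left(l,E \right)} = - 2 l^{2}$ ($W{\left(l,E \right)} = - 2 l l = - 2 l^{2}$)
$W{\left(9,m \right)} G{\left(11 \right)} - 82 = - 2 \cdot 9^{2} \frac{1 + 2 \cdot 11^{2} + 8 \cdot 11}{4 + 11} - 82 = \left(-2\right) 81 \frac{1 + 2 \cdot 121 + 88}{15} - 82 = - 162 \frac{1 + 242 + 88}{15} - 82 = - 162 \cdot \frac{1}{15} \cdot 331 - 82 = \left(-162\right) \frac{331}{15} - 82 = - \frac{17874}{5} - 82 = - \frac{18284}{5}$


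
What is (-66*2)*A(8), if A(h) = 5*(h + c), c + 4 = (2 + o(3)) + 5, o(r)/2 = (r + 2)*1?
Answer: -13860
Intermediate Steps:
o(r) = 4 + 2*r (o(r) = 2*((r + 2)*1) = 2*((2 + r)*1) = 2*(2 + r) = 4 + 2*r)
c = 13 (c = -4 + ((2 + (4 + 2*3)) + 5) = -4 + ((2 + (4 + 6)) + 5) = -4 + ((2 + 10) + 5) = -4 + (12 + 5) = -4 + 17 = 13)
A(h) = 65 + 5*h (A(h) = 5*(h + 13) = 5*(13 + h) = 65 + 5*h)
(-66*2)*A(8) = (-66*2)*(65 + 5*8) = -132*(65 + 40) = -132*105 = -13860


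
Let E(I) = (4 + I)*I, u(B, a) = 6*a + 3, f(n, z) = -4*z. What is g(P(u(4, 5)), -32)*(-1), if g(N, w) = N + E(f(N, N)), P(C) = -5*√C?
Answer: -13200 - 75*√33 ≈ -13631.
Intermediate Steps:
u(B, a) = 3 + 6*a
E(I) = I*(4 + I)
g(N, w) = N - 4*N*(4 - 4*N) (g(N, w) = N + (-4*N)*(4 - 4*N) = N - 4*N*(4 - 4*N))
g(P(u(4, 5)), -32)*(-1) = ((-5*√(3 + 6*5))*(-15 + 16*(-5*√(3 + 6*5))))*(-1) = ((-5*√(3 + 30))*(-15 + 16*(-5*√(3 + 30))))*(-1) = ((-5*√33)*(-15 + 16*(-5*√33)))*(-1) = ((-5*√33)*(-15 - 80*√33))*(-1) = -5*√33*(-15 - 80*√33)*(-1) = 5*√33*(-15 - 80*√33)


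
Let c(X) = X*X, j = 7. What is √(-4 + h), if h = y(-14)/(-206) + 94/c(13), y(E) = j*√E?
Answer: √(-24697752 - 243698*I*√14)/2678 ≈ 0.034251 - 1.8561*I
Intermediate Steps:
c(X) = X²
y(E) = 7*√E
h = 94/169 - 7*I*√14/206 (h = (7*√(-14))/(-206) + 94/(13²) = (7*(I*√14))*(-1/206) + 94/169 = (7*I*√14)*(-1/206) + 94*(1/169) = -7*I*√14/206 + 94/169 = 94/169 - 7*I*√14/206 ≈ 0.55621 - 0.12714*I)
√(-4 + h) = √(-4 + (94/169 - 7*I*√14/206)) = √(-582/169 - 7*I*√14/206)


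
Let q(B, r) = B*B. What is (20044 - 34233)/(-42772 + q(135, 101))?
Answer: 14189/24547 ≈ 0.57803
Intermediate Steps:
q(B, r) = B²
(20044 - 34233)/(-42772 + q(135, 101)) = (20044 - 34233)/(-42772 + 135²) = -14189/(-42772 + 18225) = -14189/(-24547) = -14189*(-1/24547) = 14189/24547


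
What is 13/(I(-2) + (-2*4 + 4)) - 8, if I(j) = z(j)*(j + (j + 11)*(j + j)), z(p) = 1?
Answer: -349/42 ≈ -8.3095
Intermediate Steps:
I(j) = j + 2*j*(11 + j) (I(j) = 1*(j + (j + 11)*(j + j)) = 1*(j + (11 + j)*(2*j)) = 1*(j + 2*j*(11 + j)) = j + 2*j*(11 + j))
13/(I(-2) + (-2*4 + 4)) - 8 = 13/(-2*(23 + 2*(-2)) + (-2*4 + 4)) - 8 = 13/(-2*(23 - 4) + (-8 + 4)) - 8 = 13/(-2*19 - 4) - 8 = 13/(-38 - 4) - 8 = 13/(-42) - 8 = -1/42*13 - 8 = -13/42 - 8 = -349/42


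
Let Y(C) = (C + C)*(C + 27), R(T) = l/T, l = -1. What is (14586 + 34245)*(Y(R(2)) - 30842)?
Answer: -3014679447/2 ≈ -1.5073e+9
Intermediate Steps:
R(T) = -1/T
Y(C) = 2*C*(27 + C) (Y(C) = (2*C)*(27 + C) = 2*C*(27 + C))
(14586 + 34245)*(Y(R(2)) - 30842) = (14586 + 34245)*(2*(-1/2)*(27 - 1/2) - 30842) = 48831*(2*(-1*½)*(27 - 1*½) - 30842) = 48831*(2*(-½)*(27 - ½) - 30842) = 48831*(2*(-½)*(53/2) - 30842) = 48831*(-53/2 - 30842) = 48831*(-61737/2) = -3014679447/2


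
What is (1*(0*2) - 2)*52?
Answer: -104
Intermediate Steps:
(1*(0*2) - 2)*52 = (1*0 - 2)*52 = (0 - 2)*52 = -2*52 = -104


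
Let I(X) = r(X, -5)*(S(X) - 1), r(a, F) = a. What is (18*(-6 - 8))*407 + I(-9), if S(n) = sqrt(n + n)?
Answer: -102555 - 27*I*sqrt(2) ≈ -1.0256e+5 - 38.184*I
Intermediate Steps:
S(n) = sqrt(2)*sqrt(n) (S(n) = sqrt(2*n) = sqrt(2)*sqrt(n))
I(X) = X*(-1 + sqrt(2)*sqrt(X)) (I(X) = X*(sqrt(2)*sqrt(X) - 1) = X*(-1 + sqrt(2)*sqrt(X)))
(18*(-6 - 8))*407 + I(-9) = (18*(-6 - 8))*407 + (-1*(-9) + sqrt(2)*(-9)**(3/2)) = (18*(-14))*407 + (9 + sqrt(2)*(-27*I)) = -252*407 + (9 - 27*I*sqrt(2)) = -102564 + (9 - 27*I*sqrt(2)) = -102555 - 27*I*sqrt(2)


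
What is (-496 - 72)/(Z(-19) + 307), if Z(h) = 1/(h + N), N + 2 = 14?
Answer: -994/537 ≈ -1.8510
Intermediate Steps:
N = 12 (N = -2 + 14 = 12)
Z(h) = 1/(12 + h) (Z(h) = 1/(h + 12) = 1/(12 + h))
(-496 - 72)/(Z(-19) + 307) = (-496 - 72)/(1/(12 - 19) + 307) = -568/(1/(-7) + 307) = -568/(-⅐ + 307) = -568/2148/7 = -568*7/2148 = -994/537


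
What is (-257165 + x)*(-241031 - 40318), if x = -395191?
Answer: 183539708244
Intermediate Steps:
(-257165 + x)*(-241031 - 40318) = (-257165 - 395191)*(-241031 - 40318) = -652356*(-281349) = 183539708244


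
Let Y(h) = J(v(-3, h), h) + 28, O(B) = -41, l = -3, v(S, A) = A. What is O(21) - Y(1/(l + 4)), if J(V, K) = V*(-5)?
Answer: -64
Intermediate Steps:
J(V, K) = -5*V
Y(h) = 28 - 5*h (Y(h) = -5*h + 28 = 28 - 5*h)
O(21) - Y(1/(l + 4)) = -41 - (28 - 5/(-3 + 4)) = -41 - (28 - 5/1) = -41 - (28 - 5*1) = -41 - (28 - 5) = -41 - 1*23 = -41 - 23 = -64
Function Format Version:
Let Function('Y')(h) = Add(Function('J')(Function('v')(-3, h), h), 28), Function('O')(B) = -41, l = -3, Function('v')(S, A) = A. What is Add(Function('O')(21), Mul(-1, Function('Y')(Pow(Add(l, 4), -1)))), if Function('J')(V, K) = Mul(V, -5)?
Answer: -64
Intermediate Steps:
Function('J')(V, K) = Mul(-5, V)
Function('Y')(h) = Add(28, Mul(-5, h)) (Function('Y')(h) = Add(Mul(-5, h), 28) = Add(28, Mul(-5, h)))
Add(Function('O')(21), Mul(-1, Function('Y')(Pow(Add(l, 4), -1)))) = Add(-41, Mul(-1, Add(28, Mul(-5, Pow(Add(-3, 4), -1))))) = Add(-41, Mul(-1, Add(28, Mul(-5, Pow(1, -1))))) = Add(-41, Mul(-1, Add(28, Mul(-5, 1)))) = Add(-41, Mul(-1, Add(28, -5))) = Add(-41, Mul(-1, 23)) = Add(-41, -23) = -64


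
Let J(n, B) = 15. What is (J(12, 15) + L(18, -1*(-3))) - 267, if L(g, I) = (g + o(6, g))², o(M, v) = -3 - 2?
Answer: -83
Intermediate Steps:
o(M, v) = -5
L(g, I) = (-5 + g)² (L(g, I) = (g - 5)² = (-5 + g)²)
(J(12, 15) + L(18, -1*(-3))) - 267 = (15 + (-5 + 18)²) - 267 = (15 + 13²) - 267 = (15 + 169) - 267 = 184 - 267 = -83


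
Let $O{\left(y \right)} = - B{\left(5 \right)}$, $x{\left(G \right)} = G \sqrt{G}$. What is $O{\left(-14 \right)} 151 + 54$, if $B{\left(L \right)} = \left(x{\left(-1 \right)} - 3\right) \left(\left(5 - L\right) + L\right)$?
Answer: $2319 + 755 i \approx 2319.0 + 755.0 i$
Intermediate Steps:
$x{\left(G \right)} = G^{\frac{3}{2}}$
$B{\left(L \right)} = -15 - 5 i$ ($B{\left(L \right)} = \left(\left(-1\right)^{\frac{3}{2}} - 3\right) \left(\left(5 - L\right) + L\right) = \left(- i - 3\right) 5 = \left(-3 - i\right) 5 = -15 - 5 i$)
$O{\left(y \right)} = 15 + 5 i$ ($O{\left(y \right)} = - (-15 - 5 i) = 15 + 5 i$)
$O{\left(-14 \right)} 151 + 54 = \left(15 + 5 i\right) 151 + 54 = \left(2265 + 755 i\right) + 54 = 2319 + 755 i$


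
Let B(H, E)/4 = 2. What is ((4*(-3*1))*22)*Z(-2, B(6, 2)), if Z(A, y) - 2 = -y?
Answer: 1584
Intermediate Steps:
B(H, E) = 8 (B(H, E) = 4*2 = 8)
Z(A, y) = 2 - y
((4*(-3*1))*22)*Z(-2, B(6, 2)) = ((4*(-3*1))*22)*(2 - 1*8) = ((4*(-3))*22)*(2 - 8) = -12*22*(-6) = -264*(-6) = 1584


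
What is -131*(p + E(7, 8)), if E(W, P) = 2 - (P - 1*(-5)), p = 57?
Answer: -6026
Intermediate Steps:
E(W, P) = -3 - P (E(W, P) = 2 - (P + 5) = 2 - (5 + P) = 2 + (-5 - P) = -3 - P)
-131*(p + E(7, 8)) = -131*(57 + (-3 - 1*8)) = -131*(57 + (-3 - 8)) = -131*(57 - 11) = -131*46 = -6026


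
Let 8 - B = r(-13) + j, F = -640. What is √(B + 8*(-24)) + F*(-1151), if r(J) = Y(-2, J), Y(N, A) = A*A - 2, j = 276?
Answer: 736640 + I*√627 ≈ 7.3664e+5 + 25.04*I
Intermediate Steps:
Y(N, A) = -2 + A² (Y(N, A) = A² - 2 = -2 + A²)
r(J) = -2 + J²
B = -435 (B = 8 - ((-2 + (-13)²) + 276) = 8 - ((-2 + 169) + 276) = 8 - (167 + 276) = 8 - 1*443 = 8 - 443 = -435)
√(B + 8*(-24)) + F*(-1151) = √(-435 + 8*(-24)) - 640*(-1151) = √(-435 - 192) + 736640 = √(-627) + 736640 = I*√627 + 736640 = 736640 + I*√627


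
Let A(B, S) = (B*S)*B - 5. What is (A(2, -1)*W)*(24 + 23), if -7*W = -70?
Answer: -4230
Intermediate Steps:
W = 10 (W = -⅐*(-70) = 10)
A(B, S) = -5 + S*B² (A(B, S) = S*B² - 5 = -5 + S*B²)
(A(2, -1)*W)*(24 + 23) = ((-5 - 1*2²)*10)*(24 + 23) = ((-5 - 1*4)*10)*47 = ((-5 - 4)*10)*47 = -9*10*47 = -90*47 = -4230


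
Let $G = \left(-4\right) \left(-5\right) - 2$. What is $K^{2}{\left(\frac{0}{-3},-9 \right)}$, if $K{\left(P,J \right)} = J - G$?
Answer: $729$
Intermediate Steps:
$G = 18$ ($G = 20 - 2 = 18$)
$K{\left(P,J \right)} = -18 + J$ ($K{\left(P,J \right)} = J - 18 = -18 + J$)
$K^{2}{\left(\frac{0}{-3},-9 \right)} = \left(-18 - 9\right)^{2} = \left(-27\right)^{2} = 729$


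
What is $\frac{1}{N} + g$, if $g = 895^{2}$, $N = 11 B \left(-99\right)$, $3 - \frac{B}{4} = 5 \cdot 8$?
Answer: $\frac{129102801301}{161172} \approx 8.0103 \cdot 10^{5}$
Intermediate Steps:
$B = -148$ ($B = 12 - 4 \cdot 5 \cdot 8 = 12 - 160 = -148$)
$N = 161172$ ($N = 11 \left(-148\right) \left(-99\right) = \left(-1628\right) \left(-99\right) = 161172$)
$g = 801025$
$\frac{1}{N} + g = \frac{1}{161172} + 801025 = \frac{129102801301}{161172}$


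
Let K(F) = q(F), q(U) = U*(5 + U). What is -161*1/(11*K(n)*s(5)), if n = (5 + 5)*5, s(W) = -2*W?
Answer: 161/302500 ≈ 0.00053223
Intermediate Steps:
n = 50 (n = 10*5 = 50)
K(F) = F*(5 + F)
-161*1/(11*K(n)*s(5)) = -161*(-1/(5500*(5 + 50))) = -161/((11*(-10))*(50*55)) = -161/((-110*2750)) = -161/(-302500) = -161*(-1/302500) = 161/302500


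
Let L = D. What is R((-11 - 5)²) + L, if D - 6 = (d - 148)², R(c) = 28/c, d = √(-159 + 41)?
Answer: 1394695/64 - 296*I*√118 ≈ 21792.0 - 3215.4*I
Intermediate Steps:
d = I*√118 (d = √(-118) = I*√118 ≈ 10.863*I)
D = 6 + (-148 + I*√118)² (D = 6 + (I*√118 - 148)² = 6 + (-148 + I*√118)² ≈ 21792.0 - 3215.4*I)
L = 21792 - 296*I*√118 ≈ 21792.0 - 3215.4*I
R((-11 - 5)²) + L = 28/((-11 - 5)²) + (21792 - 296*I*√118) = 28/((-16)²) + (21792 - 296*I*√118) = 28/256 + (21792 - 296*I*√118) = 28*(1/256) + (21792 - 296*I*√118) = 7/64 + (21792 - 296*I*√118) = 1394695/64 - 296*I*√118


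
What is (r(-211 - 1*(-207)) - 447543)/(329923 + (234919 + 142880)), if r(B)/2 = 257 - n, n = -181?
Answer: -446667/707722 ≈ -0.63113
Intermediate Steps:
r(B) = 876 (r(B) = 2*(257 - 1*(-181)) = 2*(257 + 181) = 2*438 = 876)
(r(-211 - 1*(-207)) - 447543)/(329923 + (234919 + 142880)) = (876 - 447543)/(329923 + (234919 + 142880)) = -446667/(329923 + 377799) = -446667/707722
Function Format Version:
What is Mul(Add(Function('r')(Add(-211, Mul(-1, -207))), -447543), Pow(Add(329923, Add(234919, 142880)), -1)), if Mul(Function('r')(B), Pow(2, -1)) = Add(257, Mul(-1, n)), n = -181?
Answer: Rational(-446667, 707722) ≈ -0.63113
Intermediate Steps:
Function('r')(B) = 876 (Function('r')(B) = Mul(2, Add(257, Mul(-1, -181))) = Mul(2, Add(257, 181)) = Mul(2, 438) = 876)
Mul(Add(Function('r')(Add(-211, Mul(-1, -207))), -447543), Pow(Add(329923, Add(234919, 142880)), -1)) = Mul(Add(876, -447543), Pow(Add(329923, Add(234919, 142880)), -1)) = Mul(-446667, Pow(Add(329923, 377799), -1)) = Mul(-446667, Pow(707722, -1)) = Mul(-446667, Rational(1, 707722)) = Rational(-446667, 707722)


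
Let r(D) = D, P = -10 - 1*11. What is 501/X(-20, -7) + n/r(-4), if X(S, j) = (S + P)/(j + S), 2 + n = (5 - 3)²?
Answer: 27013/82 ≈ 329.43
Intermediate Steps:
P = -21 (P = -10 - 11 = -21)
n = 2 (n = -2 + (5 - 3)² = -2 + 2² = -2 + 4 = 2)
X(S, j) = (-21 + S)/(S + j) (X(S, j) = (S - 21)/(j + S) = (-21 + S)/(S + j))
501/X(-20, -7) + n/r(-4) = 501/(((-21 - 20)/(-20 - 7))) + 2/(-4) = 501/((-41/(-27))) + 2*(-¼) = 501/((-1/27*(-41))) - ½ = 501/(41/27) - ½ = 501*(27/41) - ½ = 13527/41 - ½ = 27013/82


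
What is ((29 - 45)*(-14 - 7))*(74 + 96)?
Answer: 57120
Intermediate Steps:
((29 - 45)*(-14 - 7))*(74 + 96) = -16*(-21)*170 = 336*170 = 57120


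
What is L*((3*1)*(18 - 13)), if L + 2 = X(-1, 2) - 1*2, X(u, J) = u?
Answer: -75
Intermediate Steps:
L = -5 (L = -2 + (-1 - 1*2) = -2 + (-1 - 2) = -2 - 3 = -5)
L*((3*1)*(18 - 13)) = -5*3*1*(18 - 13) = -15*5 = -5*15 = -75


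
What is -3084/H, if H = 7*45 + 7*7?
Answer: -771/91 ≈ -8.4725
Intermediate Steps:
H = 364 (H = 315 + 49 = 364)
-3084/H = -3084/364 = -3084*1/364 = -771/91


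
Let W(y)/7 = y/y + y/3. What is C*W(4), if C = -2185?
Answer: -107065/3 ≈ -35688.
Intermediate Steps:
W(y) = 7 + 7*y/3 (W(y) = 7*(y/y + y/3) = 7*(1 + y*(1/3)) = 7*(1 + y/3) = 7 + 7*y/3)
C*W(4) = -2185*(7 + (7/3)*4) = -2185*(7 + 28/3) = -2185*49/3 = -107065/3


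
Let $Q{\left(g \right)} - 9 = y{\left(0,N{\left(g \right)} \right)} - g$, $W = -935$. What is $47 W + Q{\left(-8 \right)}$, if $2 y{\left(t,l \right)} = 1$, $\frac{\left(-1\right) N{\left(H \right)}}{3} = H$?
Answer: $- \frac{87855}{2} \approx -43928.0$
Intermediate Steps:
$N{\left(H \right)} = - 3 H$
$y{\left(t,l \right)} = \frac{1}{2}$ ($y{\left(t,l \right)} = \frac{1}{2} \cdot 1 = \frac{1}{2}$)
$Q{\left(g \right)} = \frac{19}{2} - g$ ($Q{\left(g \right)} = 9 - \left(- \frac{1}{2} + g\right) = \frac{19}{2} - g$)
$47 W + Q{\left(-8 \right)} = 47 \left(-935\right) + \left(\frac{19}{2} - -8\right) = -43945 + \left(\frac{19}{2} + 8\right) = -43945 + \frac{35}{2} = - \frac{87855}{2}$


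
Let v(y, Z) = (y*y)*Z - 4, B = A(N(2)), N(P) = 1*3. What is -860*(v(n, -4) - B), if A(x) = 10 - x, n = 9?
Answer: 288100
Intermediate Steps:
N(P) = 3
B = 7 (B = 10 - 1*3 = 10 - 3 = 7)
v(y, Z) = -4 + Z*y² (v(y, Z) = y²*Z - 4 = Z*y² - 4 = -4 + Z*y²)
-860*(v(n, -4) - B) = -860*((-4 - 4*9²) - 1*7) = -860*((-4 - 4*81) - 7) = -860*((-4 - 324) - 7) = -860*(-328 - 7) = -860*(-335) = 288100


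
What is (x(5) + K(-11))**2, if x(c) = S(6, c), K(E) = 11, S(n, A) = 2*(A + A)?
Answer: 961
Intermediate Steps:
S(n, A) = 4*A (S(n, A) = 2*(2*A) = 4*A)
x(c) = 4*c
(x(5) + K(-11))**2 = (4*5 + 11)**2 = (20 + 11)**2 = 31**2 = 961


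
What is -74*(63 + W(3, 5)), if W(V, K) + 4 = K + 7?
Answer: -5254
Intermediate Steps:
W(V, K) = 3 + K (W(V, K) = -4 + (K + 7) = -4 + (7 + K) = 3 + K)
-74*(63 + W(3, 5)) = -74*(63 + (3 + 5)) = -74*(63 + 8) = -74*71 = -5254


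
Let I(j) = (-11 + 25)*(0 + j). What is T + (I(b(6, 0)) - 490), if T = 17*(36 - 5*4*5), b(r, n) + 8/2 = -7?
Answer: -1732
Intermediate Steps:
b(r, n) = -11 (b(r, n) = -4 - 7 = -11)
I(j) = 14*j
T = -1088 (T = 17*(36 - 20*5) = 17*(36 - 100) = 17*(-64) = -1088)
T + (I(b(6, 0)) - 490) = -1088 + (14*(-11) - 490) = -1088 + (-154 - 490) = -1088 - 644 = -1732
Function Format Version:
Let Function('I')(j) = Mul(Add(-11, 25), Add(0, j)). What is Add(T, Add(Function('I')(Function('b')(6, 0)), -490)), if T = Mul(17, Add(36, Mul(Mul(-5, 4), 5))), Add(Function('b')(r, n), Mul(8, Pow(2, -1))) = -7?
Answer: -1732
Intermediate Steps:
Function('b')(r, n) = -11 (Function('b')(r, n) = Add(-4, -7) = -11)
Function('I')(j) = Mul(14, j)
T = -1088 (T = Mul(17, Add(36, Mul(-20, 5))) = Mul(17, Add(36, -100)) = Mul(17, -64) = -1088)
Add(T, Add(Function('I')(Function('b')(6, 0)), -490)) = Add(-1088, Add(Mul(14, -11), -490)) = Add(-1088, Add(-154, -490)) = Add(-1088, -644) = -1732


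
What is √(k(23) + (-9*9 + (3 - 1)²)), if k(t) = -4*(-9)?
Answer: I*√41 ≈ 6.4031*I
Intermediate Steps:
k(t) = 36
√(k(23) + (-9*9 + (3 - 1)²)) = √(36 + (-9*9 + (3 - 1)²)) = √(36 + (-81 + 2²)) = √(36 + (-81 + 4)) = √(36 - 77) = √(-41) = I*√41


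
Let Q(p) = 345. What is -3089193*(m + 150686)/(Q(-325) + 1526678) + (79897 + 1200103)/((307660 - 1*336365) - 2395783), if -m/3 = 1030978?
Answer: 2754573288700589704/462781117403 ≈ 5.9522e+6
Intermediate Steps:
m = -3092934 (m = -3*1030978 = -3092934)
-3089193*(m + 150686)/(Q(-325) + 1526678) + (79897 + 1200103)/((307660 - 1*336365) - 2395783) = -3089193*(-3092934 + 150686)/(345 + 1526678) + (79897 + 1200103)/((307660 - 1*336365) - 2395783) = -3089193/(1527023/(-2942248)) + 1280000/((307660 - 336365) - 2395783) = -3089193/(1527023*(-1/2942248)) + 1280000/(-28705 - 2395783) = -3089193/(-1527023/2942248) + 1280000/(-2424488) = -3089193*(-2942248/1527023) + 1280000*(-1/2424488) = 9089171925864/1527023 - 160000/303061 = 2754573288700589704/462781117403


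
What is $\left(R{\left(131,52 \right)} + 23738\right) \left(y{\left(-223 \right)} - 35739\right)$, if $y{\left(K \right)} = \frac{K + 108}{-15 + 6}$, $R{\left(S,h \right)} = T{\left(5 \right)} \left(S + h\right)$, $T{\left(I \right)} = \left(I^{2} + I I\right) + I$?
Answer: $- \frac{10868881408}{9} \approx -1.2077 \cdot 10^{9}$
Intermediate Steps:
$T{\left(I \right)} = I + 2 I^{2}$ ($T{\left(I \right)} = \left(I^{2} + I^{2}\right) + I = 2 I^{2} + I = I + 2 I^{2}$)
$R{\left(S,h \right)} = 55 S + 55 h$ ($R{\left(S,h \right)} = 5 \left(1 + 2 \cdot 5\right) \left(S + h\right) = 5 \left(1 + 10\right) \left(S + h\right) = 5 \cdot 11 \left(S + h\right) = 55 \left(S + h\right) = 55 S + 55 h$)
$y{\left(K \right)} = -12 - \frac{K}{9}$ ($y{\left(K \right)} = \frac{108 + K}{-9} = \left(108 + K\right) \left(- \frac{1}{9}\right) = -12 - \frac{K}{9}$)
$\left(R{\left(131,52 \right)} + 23738\right) \left(y{\left(-223 \right)} - 35739\right) = \left(\left(55 \cdot 131 + 55 \cdot 52\right) + 23738\right) \left(\left(-12 - - \frac{223}{9}\right) - 35739\right) = \left(\left(7205 + 2860\right) + 23738\right) \left(\left(-12 + \frac{223}{9}\right) - 35739\right) = \left(10065 + 23738\right) \left(\frac{115}{9} - 35739\right) = 33803 \left(- \frac{321536}{9}\right) = - \frac{10868881408}{9}$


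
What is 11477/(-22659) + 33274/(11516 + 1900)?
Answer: 7692053/3897348 ≈ 1.9737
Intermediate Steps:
11477/(-22659) + 33274/(11516 + 1900) = 11477*(-1/22659) + 33274/13416 = -11477/22659 + 33274*(1/13416) = -11477/22659 + 16637/6708 = 7692053/3897348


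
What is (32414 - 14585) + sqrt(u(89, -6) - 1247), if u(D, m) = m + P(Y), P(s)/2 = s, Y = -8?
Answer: 17829 + 3*I*sqrt(141) ≈ 17829.0 + 35.623*I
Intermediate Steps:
P(s) = 2*s
u(D, m) = -16 + m (u(D, m) = m + 2*(-8) = m - 16 = -16 + m)
(32414 - 14585) + sqrt(u(89, -6) - 1247) = (32414 - 14585) + sqrt((-16 - 6) - 1247) = 17829 + sqrt(-22 - 1247) = 17829 + sqrt(-1269) = 17829 + 3*I*sqrt(141)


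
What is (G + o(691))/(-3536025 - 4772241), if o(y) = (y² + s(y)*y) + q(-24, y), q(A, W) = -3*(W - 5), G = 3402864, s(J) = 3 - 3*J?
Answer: -2447917/8308266 ≈ -0.29464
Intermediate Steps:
q(A, W) = 15 - 3*W (q(A, W) = -3*(-5 + W) = 15 - 3*W)
o(y) = 15 + y² - 3*y + y*(3 - 3*y) (o(y) = (y² + (3 - 3*y)*y) + (15 - 3*y) = (y² + y*(3 - 3*y)) + (15 - 3*y) = 15 + y² - 3*y + y*(3 - 3*y))
(G + o(691))/(-3536025 - 4772241) = (3402864 + (15 - 2*691²))/(-3536025 - 4772241) = (3402864 + (15 - 2*477481))/(-8308266) = (3402864 + (15 - 954962))*(-1/8308266) = (3402864 - 954947)*(-1/8308266) = 2447917*(-1/8308266) = -2447917/8308266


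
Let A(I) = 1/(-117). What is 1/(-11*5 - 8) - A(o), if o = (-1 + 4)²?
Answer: -2/273 ≈ -0.0073260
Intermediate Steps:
o = 9 (o = 3² = 9)
A(I) = -1/117
1/(-11*5 - 8) - A(o) = 1/(-11*5 - 8) - 1*(-1/117) = 1/(-55 - 8) + 1/117 = 1/(-63) + 1/117 = -1/63 + 1/117 = -2/273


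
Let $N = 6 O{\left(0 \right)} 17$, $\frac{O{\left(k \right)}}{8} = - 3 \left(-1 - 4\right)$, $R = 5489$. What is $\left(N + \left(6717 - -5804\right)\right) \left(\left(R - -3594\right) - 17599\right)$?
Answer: $-210864676$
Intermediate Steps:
$O{\left(k \right)} = 120$ ($O{\left(k \right)} = 8 \left(- 3 \left(-1 - 4\right)\right) = 8 \left(\left(-3\right) \left(-5\right)\right) = 8 \cdot 15 = 120$)
$N = 12240$ ($N = 6 \cdot 120 \cdot 17 = 720 \cdot 17 = 12240$)
$\left(N + \left(6717 - -5804\right)\right) \left(\left(R - -3594\right) - 17599\right) = \left(12240 + \left(6717 - -5804\right)\right) \left(\left(5489 - -3594\right) - 17599\right) = \left(12240 + \left(6717 + 5804\right)\right) \left(\left(5489 + 3594\right) - 17599\right) = \left(12240 + 12521\right) \left(9083 - 17599\right) = 24761 \left(-8516\right) = -210864676$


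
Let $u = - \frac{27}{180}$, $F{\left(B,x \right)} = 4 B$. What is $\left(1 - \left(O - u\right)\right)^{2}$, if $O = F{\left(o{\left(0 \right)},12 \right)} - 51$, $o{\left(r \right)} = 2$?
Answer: $\frac{769129}{400} \approx 1922.8$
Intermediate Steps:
$O = -43$ ($O = 4 \cdot 2 - 51 = 8 - 51 = -43$)
$u = - \frac{3}{20}$ ($u = \left(-27\right) \frac{1}{180} = - \frac{3}{20} \approx -0.15$)
$\left(1 - \left(O - u\right)\right)^{2} = \left(1 - - \frac{857}{20}\right)^{2} = \left(1 + \left(- \frac{3}{20} + 43\right)\right)^{2} = \left(1 + \frac{857}{20}\right)^{2} = \left(\frac{877}{20}\right)^{2} = \frac{769129}{400}$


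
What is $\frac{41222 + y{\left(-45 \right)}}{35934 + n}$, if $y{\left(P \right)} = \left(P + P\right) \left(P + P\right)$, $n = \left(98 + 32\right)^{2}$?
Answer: $\frac{24661}{26417} \approx 0.93353$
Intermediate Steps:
$n = 16900$ ($n = 130^{2} = 16900$)
$y{\left(P \right)} = 4 P^{2}$ ($y{\left(P \right)} = 2 P 2 P = 4 P^{2}$)
$\frac{41222 + y{\left(-45 \right)}}{35934 + n} = \frac{41222 + 4 \left(-45\right)^{2}}{35934 + 16900} = \frac{41222 + 4 \cdot 2025}{52834} = \left(41222 + 8100\right) \frac{1}{52834} = 49322 \cdot \frac{1}{52834} = \frac{24661}{26417}$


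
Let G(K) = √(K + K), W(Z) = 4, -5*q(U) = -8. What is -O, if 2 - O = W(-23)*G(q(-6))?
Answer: -2 + 16*√5/5 ≈ 5.1554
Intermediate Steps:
q(U) = 8/5 (q(U) = -⅕*(-8) = 8/5)
G(K) = √2*√K (G(K) = √(2*K) = √2*√K)
O = 2 - 16*√5/5 (O = 2 - 4*√2*√(8/5) = 2 - 4*√2*(2*√10/5) = 2 - 4*4*√5/5 = 2 - 16*√5/5 ≈ -5.1554)
-O = -(2 - 16*√5/5) = -2 + 16*√5/5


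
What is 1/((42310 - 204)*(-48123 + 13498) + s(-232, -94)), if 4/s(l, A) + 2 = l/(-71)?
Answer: -45/65606411108 ≈ -6.8591e-10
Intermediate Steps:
s(l, A) = 4/(-2 - l/71) (s(l, A) = 4/(-2 + l/(-71)) = 4/(-2 + l*(-1/71)) = 4/(-2 - l/71))
1/((42310 - 204)*(-48123 + 13498) + s(-232, -94)) = 1/((42310 - 204)*(-48123 + 13498) - 284/(142 - 232)) = 1/(42106*(-34625) - 284/(-90)) = 1/(-1457920250 - 284*(-1/90)) = 1/(-1457920250 + 142/45) = 1/(-65606411108/45) = -45/65606411108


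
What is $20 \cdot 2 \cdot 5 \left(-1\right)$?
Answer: $-200$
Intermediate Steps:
$20 \cdot 2 \cdot 5 \left(-1\right) = 40 \left(-5\right) = -200$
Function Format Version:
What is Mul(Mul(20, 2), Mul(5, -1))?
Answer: -200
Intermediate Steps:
Mul(Mul(20, 2), Mul(5, -1)) = Mul(40, -5) = -200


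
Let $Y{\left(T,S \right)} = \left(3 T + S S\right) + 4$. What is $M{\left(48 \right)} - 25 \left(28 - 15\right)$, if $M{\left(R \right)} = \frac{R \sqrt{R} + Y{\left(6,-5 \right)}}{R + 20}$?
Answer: $- \frac{22053}{68} + \frac{48 \sqrt{3}}{17} \approx -319.42$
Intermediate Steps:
$Y{\left(T,S \right)} = 4 + S^{2} + 3 T$ ($Y{\left(T,S \right)} = \left(3 T + S^{2}\right) + 4 = \left(S^{2} + 3 T\right) + 4 = 4 + S^{2} + 3 T$)
$M{\left(R \right)} = \frac{47 + R^{\frac{3}{2}}}{20 + R}$ ($M{\left(R \right)} = \frac{R \sqrt{R} + \left(4 + \left(-5\right)^{2} + 3 \cdot 6\right)}{R + 20} = \frac{R^{\frac{3}{2}} + \left(4 + 25 + 18\right)}{20 + R} = \frac{R^{\frac{3}{2}} + 47}{20 + R} = \frac{47 + R^{\frac{3}{2}}}{20 + R}$)
$M{\left(48 \right)} - 25 \left(28 - 15\right) = \frac{47 + 48^{\frac{3}{2}}}{20 + 48} - 25 \left(28 - 15\right) = \frac{47 + 192 \sqrt{3}}{68} - 25 \cdot 13 = \frac{47 + 192 \sqrt{3}}{68} - 325 = \left(\frac{47}{68} + \frac{48 \sqrt{3}}{17}\right) - 325 = - \frac{22053}{68} + \frac{48 \sqrt{3}}{17}$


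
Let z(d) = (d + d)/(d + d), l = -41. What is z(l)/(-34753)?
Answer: -1/34753 ≈ -2.8774e-5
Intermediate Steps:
z(d) = 1 (z(d) = (2*d)/((2*d)) = (2*d)*(1/(2*d)) = 1)
z(l)/(-34753) = 1/(-34753) = 1*(-1/34753) = -1/34753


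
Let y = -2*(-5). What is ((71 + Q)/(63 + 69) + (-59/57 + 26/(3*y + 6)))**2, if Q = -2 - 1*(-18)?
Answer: 6786025/56610576 ≈ 0.11987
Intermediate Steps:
y = 10
Q = 16 (Q = -2 + 18 = 16)
((71 + Q)/(63 + 69) + (-59/57 + 26/(3*y + 6)))**2 = ((71 + 16)/(63 + 69) + (-59/57 + 26/(3*10 + 6)))**2 = (87/132 + (-59*1/57 + 26/(30 + 6)))**2 = (87*(1/132) + (-59/57 + 26/36))**2 = (29/44 + (-59/57 + 26*(1/36)))**2 = (29/44 + (-59/57 + 13/18))**2 = (29/44 - 107/342)**2 = (2605/7524)**2 = 6786025/56610576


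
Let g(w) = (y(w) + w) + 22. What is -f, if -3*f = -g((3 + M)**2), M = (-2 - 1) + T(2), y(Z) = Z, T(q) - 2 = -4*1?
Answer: -10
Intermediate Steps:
T(q) = -2 (T(q) = 2 - 4*1 = 2 - 4 = -2)
M = -5 (M = (-2 - 1) - 2 = -3 - 2 = -5)
g(w) = 22 + 2*w (g(w) = (w + w) + 22 = 2*w + 22 = 22 + 2*w)
f = 10 (f = -(-1)*(22 + 2*(3 - 5)**2)/3 = -(-1)*(22 + 2*(-2)**2)/3 = -(-1)*(22 + 2*4)/3 = -(-1)*(22 + 8)/3 = -(-1)*30/3 = -1/3*(-30) = 10)
-f = -1*10 = -10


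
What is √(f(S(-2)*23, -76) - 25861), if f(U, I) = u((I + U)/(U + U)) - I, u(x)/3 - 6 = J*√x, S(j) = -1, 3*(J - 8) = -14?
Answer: √(-13630743 + 345*√506)/23 ≈ 160.48*I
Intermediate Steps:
J = 10/3 (J = 8 + (⅓)*(-14) = 8 - 14/3 = 10/3 ≈ 3.3333)
u(x) = 18 + 10*√x (u(x) = 18 + 3*(10*√x/3) = 18 + 10*√x)
f(U, I) = 18 - I + 5*√2*√((I + U)/U) (f(U, I) = (18 + 10*√((I + U)/(U + U))) - I = (18 + 10*√((I + U)/((2*U)))) - I = (18 + 10*√((I + U)*(1/(2*U)))) - I = (18 + 10*√((I + U)/(2*U))) - I = (18 + 10*(√2*√((I + U)/U)/2)) - I = (18 + 5*√2*√((I + U)/U)) - I = 18 - I + 5*√2*√((I + U)/U))
√(f(S(-2)*23, -76) - 25861) = √((18 - 1*(-76) + 5*√2*√((-76 - 1*23)/((-1*23)))) - 25861) = √((18 + 76 + 5*√2*√((-76 - 23)/(-23))) - 25861) = √((18 + 76 + 5*√2*√(-1/23*(-99))) - 25861) = √((18 + 76 + 5*√2*√(99/23)) - 25861) = √((18 + 76 + 5*√2*(3*√253/23)) - 25861) = √((18 + 76 + 15*√506/23) - 25861) = √((94 + 15*√506/23) - 25861) = √(-25767 + 15*√506/23)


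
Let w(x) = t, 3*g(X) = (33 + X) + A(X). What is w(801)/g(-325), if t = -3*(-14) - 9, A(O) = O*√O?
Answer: -28908/34413389 + 160875*I*√13/34413389 ≈ -0.00084002 + 0.016855*I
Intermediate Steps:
A(O) = O^(3/2)
g(X) = 11 + X/3 + X^(3/2)/3 (g(X) = ((33 + X) + X^(3/2))/3 = (33 + X + X^(3/2))/3 = 11 + X/3 + X^(3/2)/3)
t = 33 (t = 42 - 9 = 33)
w(x) = 33
w(801)/g(-325) = 33/(11 + (⅓)*(-325) + (-325)^(3/2)/3) = 33/(11 - 325/3 + (-1625*I*√13)/3) = 33/(11 - 325/3 - 1625*I*√13/3) = 33/(-292/3 - 1625*I*√13/3)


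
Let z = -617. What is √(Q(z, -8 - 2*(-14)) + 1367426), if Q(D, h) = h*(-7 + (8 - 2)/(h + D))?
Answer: √54145884926/199 ≈ 1169.3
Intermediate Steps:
Q(D, h) = h*(-7 + 6/(D + h))
√(Q(z, -8 - 2*(-14)) + 1367426) = √((-8 - 2*(-14))*(6 - 7*(-617) - 7*(-8 - 2*(-14)))/(-617 + (-8 - 2*(-14))) + 1367426) = √((-8 + 28)*(6 + 4319 - 7*(-8 + 28))/(-617 + (-8 + 28)) + 1367426) = √(20*(6 + 4319 - 7*20)/(-617 + 20) + 1367426) = √(20*(6 + 4319 - 140)/(-597) + 1367426) = √(20*(-1/597)*4185 + 1367426) = √(-27900/199 + 1367426) = √(272089874/199) = √54145884926/199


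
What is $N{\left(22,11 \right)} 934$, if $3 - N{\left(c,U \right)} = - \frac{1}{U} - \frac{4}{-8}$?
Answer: $\frac{26619}{11} \approx 2419.9$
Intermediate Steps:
$N{\left(c,U \right)} = \frac{5}{2} + \frac{1}{U}$ ($N{\left(c,U \right)} = 3 - \left(- \frac{1}{U} - \frac{4}{-8}\right) = 3 - \left(- \frac{1}{U} - - \frac{1}{2}\right) = 3 - \left(- \frac{1}{U} + \frac{1}{2}\right) = 3 - \left(\frac{1}{2} - \frac{1}{U}\right) = \frac{5}{2} + \frac{1}{U}$)
$N{\left(22,11 \right)} 934 = \left(\frac{5}{2} + \frac{1}{11}\right) 934 = \frac{57}{22} \cdot 934 = \frac{26619}{11}$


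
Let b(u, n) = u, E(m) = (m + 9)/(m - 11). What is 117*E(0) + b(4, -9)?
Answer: -1009/11 ≈ -91.727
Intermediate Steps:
E(m) = (9 + m)/(-11 + m)
117*E(0) + b(4, -9) = 117*((9 + 0)/(-11 + 0)) + 4 = 117*(9/(-11)) + 4 = 117*(-1/11*9) + 4 = 117*(-9/11) + 4 = -1053/11 + 4 = -1009/11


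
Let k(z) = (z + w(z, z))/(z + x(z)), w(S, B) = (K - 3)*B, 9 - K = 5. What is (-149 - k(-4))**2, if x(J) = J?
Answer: 22500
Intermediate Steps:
K = 4 (K = 9 - 1*5 = 9 - 5 = 4)
w(S, B) = B (w(S, B) = (4 - 3)*B = 1*B = B)
k(z) = 1 (k(z) = (z + z)/(z + z) = (2*z)/((2*z)) = (2*z)*(1/(2*z)) = 1)
(-149 - k(-4))**2 = (-149 - 1*1)**2 = (-149 - 1)**2 = (-150)**2 = 22500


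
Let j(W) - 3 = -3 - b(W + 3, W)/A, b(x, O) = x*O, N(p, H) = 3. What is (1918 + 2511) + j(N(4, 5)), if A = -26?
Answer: 57586/13 ≈ 4429.7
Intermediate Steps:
b(x, O) = O*x
j(W) = W*(3 + W)/26 (j(W) = 3 + (-3 - W*(W + 3)/(-26)) = 3 + (-3 - W*(3 + W)*(-1)/26) = 3 + (-3 - (-1)*W*(3 + W)/26) = 3 + (-3 + W*(3 + W)/26) = W*(3 + W)/26)
(1918 + 2511) + j(N(4, 5)) = (1918 + 2511) + (1/26)*3*(3 + 3) = 4429 + (1/26)*3*6 = 4429 + 9/13 = 57586/13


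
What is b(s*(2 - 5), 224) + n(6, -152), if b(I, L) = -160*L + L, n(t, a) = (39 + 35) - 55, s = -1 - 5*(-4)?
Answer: -35597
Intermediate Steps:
s = 19 (s = -1 + 20 = 19)
n(t, a) = 19 (n(t, a) = 74 - 55 = 19)
b(I, L) = -159*L
b(s*(2 - 5), 224) + n(6, -152) = -159*224 + 19 = -35616 + 19 = -35597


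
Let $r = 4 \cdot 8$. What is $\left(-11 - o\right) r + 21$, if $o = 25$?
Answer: $-1131$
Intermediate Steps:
$r = 32$
$\left(-11 - o\right) r + 21 = \left(-11 - 25\right) 32 + 21 = \left(-36\right) 32 + 21 = -1152 + 21 = -1131$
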